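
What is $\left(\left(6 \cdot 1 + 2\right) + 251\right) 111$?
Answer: $28749$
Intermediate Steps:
$\left(\left(6 \cdot 1 + 2\right) + 251\right) 111 = \left(\left(6 + 2\right) + 251\right) 111 = \left(8 + 251\right) 111 = 259 \cdot 111 = 28749$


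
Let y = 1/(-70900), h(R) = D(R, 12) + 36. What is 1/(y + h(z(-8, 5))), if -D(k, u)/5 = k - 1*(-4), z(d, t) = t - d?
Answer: -70900/3474101 ≈ -0.020408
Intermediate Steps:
D(k, u) = -20 - 5*k (D(k, u) = -5*(k - 1*(-4)) = -5*(k + 4) = -5*(4 + k) = -20 - 5*k)
h(R) = 16 - 5*R (h(R) = (-20 - 5*R) + 36 = 16 - 5*R)
y = -1/70900 ≈ -1.4104e-5
1/(y + h(z(-8, 5))) = 1/(-1/70900 + (16 - 5*(5 - 1*(-8)))) = 1/(-1/70900 + (16 - 5*(5 + 8))) = 1/(-1/70900 + (16 - 5*13)) = 1/(-1/70900 + (16 - 65)) = 1/(-1/70900 - 49) = 1/(-3474101/70900) = -70900/3474101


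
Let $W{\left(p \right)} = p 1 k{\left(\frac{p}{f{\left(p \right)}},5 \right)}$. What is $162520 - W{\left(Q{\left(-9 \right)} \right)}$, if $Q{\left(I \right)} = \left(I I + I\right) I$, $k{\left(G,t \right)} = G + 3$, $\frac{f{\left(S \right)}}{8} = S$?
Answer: $164545$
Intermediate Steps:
$f{\left(S \right)} = 8 S$
$k{\left(G,t \right)} = 3 + G$
$Q{\left(I \right)} = I \left(I + I^{2}\right)$ ($Q{\left(I \right)} = \left(I^{2} + I\right) I = \left(I + I^{2}\right) I = I \left(I + I^{2}\right)$)
$W{\left(p \right)} = \frac{25 p}{8}$ ($W{\left(p \right)} = p 1 \left(3 + \frac{p}{8 p}\right) = p \left(3 + p \frac{1}{8 p}\right) = p \left(3 + \frac{1}{8}\right) = p \frac{25}{8} = \frac{25 p}{8}$)
$162520 - W{\left(Q{\left(-9 \right)} \right)} = 162520 - \frac{25 \left(-9\right)^{2} \left(1 - 9\right)}{8} = 162520 - \frac{25 \cdot 81 \left(-8\right)}{8} = 162520 - \frac{25}{8} \left(-648\right) = 162520 - -2025 = 162520 + 2025 = 164545$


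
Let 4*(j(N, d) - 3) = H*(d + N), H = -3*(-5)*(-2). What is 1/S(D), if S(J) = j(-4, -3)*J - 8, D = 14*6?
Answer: 1/4654 ≈ 0.00021487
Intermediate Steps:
H = -30 (H = 15*(-2) = -30)
D = 84
j(N, d) = 3 - 15*N/2 - 15*d/2 (j(N, d) = 3 + (-30*(d + N))/4 = 3 + (-30*(N + d))/4 = 3 + (-30*N - 30*d)/4 = 3 + (-15*N/2 - 15*d/2) = 3 - 15*N/2 - 15*d/2)
S(J) = -8 + 111*J/2 (S(J) = (3 - 15/2*(-4) - 15/2*(-3))*J - 8 = (3 + 30 + 45/2)*J - 8 = 111*J/2 - 8 = -8 + 111*J/2)
1/S(D) = 1/(-8 + (111/2)*84) = 1/(-8 + 4662) = 1/4654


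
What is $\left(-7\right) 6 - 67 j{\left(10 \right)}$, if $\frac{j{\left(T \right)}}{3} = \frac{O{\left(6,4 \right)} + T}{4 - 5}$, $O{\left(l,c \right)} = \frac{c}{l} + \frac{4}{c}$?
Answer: $2303$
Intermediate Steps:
$O{\left(l,c \right)} = \frac{4}{c} + \frac{c}{l}$
$j{\left(T \right)} = -5 - 3 T$ ($j{\left(T \right)} = 3 \frac{\left(\frac{4}{4} + \frac{4}{6}\right) + T}{4 - 5} = 3 \frac{\left(4 \cdot \frac{1}{4} + 4 \cdot \frac{1}{6}\right) + T}{-1} = 3 \left(\left(1 + \frac{2}{3}\right) + T\right) \left(-1\right) = 3 \left(\frac{5}{3} + T\right) \left(-1\right) = 3 \left(- \frac{5}{3} - T\right) = -5 - 3 T$)
$\left(-7\right) 6 - 67 j{\left(10 \right)} = \left(-7\right) 6 - 67 \left(-5 - 30\right) = -42 - 67 \left(-5 - 30\right) = -42 - -2345 = -42 + 2345 = 2303$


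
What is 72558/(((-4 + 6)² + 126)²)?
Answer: 36279/8450 ≈ 4.2934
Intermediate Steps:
72558/(((-4 + 6)² + 126)²) = 72558/((2² + 126)²) = 72558/((4 + 126)²) = 72558/(130²) = 72558/16900 = 72558*(1/16900) = 36279/8450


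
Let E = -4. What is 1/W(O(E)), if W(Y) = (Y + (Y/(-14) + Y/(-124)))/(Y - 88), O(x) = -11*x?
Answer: -868/799 ≈ -1.0864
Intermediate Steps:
W(Y) = 799*Y/(868*(-88 + Y)) (W(Y) = (Y + (Y*(-1/14) + Y*(-1/124)))/(-88 + Y) = (Y + (-Y/14 - Y/124))/(-88 + Y) = (Y - 69*Y/868)/(-88 + Y) = (799*Y/868)/(-88 + Y) = 799*Y/(868*(-88 + Y)))
1/W(O(E)) = 1/(799*(-11*(-4))/(868*(-88 - 11*(-4)))) = 1/((799/868)*44/(-88 + 44)) = 1/((799/868)*44/(-44)) = 1/((799/868)*44*(-1/44)) = 1/(-799/868) = -868/799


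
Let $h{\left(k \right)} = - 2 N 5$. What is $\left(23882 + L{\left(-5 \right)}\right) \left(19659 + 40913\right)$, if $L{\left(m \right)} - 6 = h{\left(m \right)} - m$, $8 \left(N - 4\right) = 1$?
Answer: $1444748201$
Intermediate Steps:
$N = \frac{33}{8}$ ($N = 4 + \frac{1}{8} \cdot 1 = 4 + \frac{1}{8} = \frac{33}{8} \approx 4.125$)
$h{\left(k \right)} = - \frac{165}{4}$ ($h{\left(k \right)} = \left(-2\right) \frac{33}{8} \cdot 5 = \left(- \frac{33}{4}\right) 5 = - \frac{165}{4}$)
$L{\left(m \right)} = - \frac{141}{4} - m$ ($L{\left(m \right)} = 6 - \left(\frac{165}{4} + m\right) = - \frac{141}{4} - m$)
$\left(23882 + L{\left(-5 \right)}\right) \left(19659 + 40913\right) = \left(23882 - \frac{121}{4}\right) \left(19659 + 40913\right) = \left(23882 + \left(- \frac{141}{4} + 5\right)\right) 60572 = \left(23882 - \frac{121}{4}\right) 60572 = \frac{95407}{4} \cdot 60572 = 1444748201$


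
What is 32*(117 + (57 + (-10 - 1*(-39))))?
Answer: 6496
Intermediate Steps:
32*(117 + (57 + (-10 - 1*(-39)))) = 32*(117 + (57 + (-10 + 39))) = 32*(117 + (57 + 29)) = 32*(117 + 86) = 32*203 = 6496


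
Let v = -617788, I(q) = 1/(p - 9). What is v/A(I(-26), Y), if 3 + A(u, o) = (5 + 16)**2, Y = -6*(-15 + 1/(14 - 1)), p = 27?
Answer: -308894/219 ≈ -1410.5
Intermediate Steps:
I(q) = 1/18 (I(q) = 1/(27 - 9) = 1/18)
Y = 1164/13 (Y = -6*(-15 + 1/13) = -6*(-194/13) = 1164/13 ≈ 89.538)
A(u, o) = 438 (A(u, o) = -3 + (5 + 16)**2 = -3 + 21**2 = -3 + 441 = 438)
v/A(I(-26), Y) = -617788/438 = -617788*1/438 = -308894/219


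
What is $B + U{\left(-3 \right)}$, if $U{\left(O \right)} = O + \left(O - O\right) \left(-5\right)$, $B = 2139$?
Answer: $2136$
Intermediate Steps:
$U{\left(O \right)} = O$ ($U{\left(O \right)} = O + 0 \left(-5\right) = O + 0 = O$)
$B + U{\left(-3 \right)} = 2139 - 3 = 2136$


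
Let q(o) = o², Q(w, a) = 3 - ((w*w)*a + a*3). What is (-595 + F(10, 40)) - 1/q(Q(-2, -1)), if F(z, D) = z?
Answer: -58501/100 ≈ -585.01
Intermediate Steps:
Q(w, a) = 3 - 3*a - a*w² (Q(w, a) = 3 - (w²*a + 3*a) = 3 - (a*w² + 3*a) = 3 - (3*a + a*w²) = 3 + (-3*a - a*w²) = 3 - 3*a - a*w²)
(-595 + F(10, 40)) - 1/q(Q(-2, -1)) = (-595 + 10) - 1/((3 - 3*(-1) - 1*(-1)*(-2)²)²) = -585 - 1/((3 + 3 - 1*(-1)*4)²) = -585 - 1/((3 + 3 + 4)²) = -585 - 1/(10²) = -585 - 1/100 = -58501/100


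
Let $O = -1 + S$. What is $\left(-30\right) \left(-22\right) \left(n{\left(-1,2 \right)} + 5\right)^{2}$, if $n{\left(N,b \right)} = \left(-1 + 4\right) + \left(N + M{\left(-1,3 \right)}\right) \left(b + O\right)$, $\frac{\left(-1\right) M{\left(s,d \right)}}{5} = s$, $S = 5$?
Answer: $675840$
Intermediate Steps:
$M{\left(s,d \right)} = - 5 s$
$O = 4$ ($O = -1 + 5 = 4$)
$n{\left(N,b \right)} = 3 + \left(4 + b\right) \left(5 + N\right)$ ($n{\left(N,b \right)} = \left(-1 + 4\right) + \left(N - -5\right) \left(b + 4\right) = 3 + \left(N + 5\right) \left(4 + b\right) = 3 + \left(5 + N\right) \left(4 + b\right) = 3 + \left(4 + b\right) \left(5 + N\right)$)
$\left(-30\right) \left(-22\right) \left(n{\left(-1,2 \right)} + 5\right)^{2} = \left(-30\right) \left(-22\right) \left(\left(23 + 4 \left(-1\right) + 5 \cdot 2 - 2\right) + 5\right)^{2} = 660 \left(\left(23 - 4 + 10 - 2\right) + 5\right)^{2} = 660 \left(27 + 5\right)^{2} = 660 \cdot 32^{2} = 660 \cdot 1024 = 675840$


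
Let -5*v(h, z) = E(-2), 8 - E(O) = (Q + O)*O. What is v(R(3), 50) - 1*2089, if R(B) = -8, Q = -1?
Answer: -10447/5 ≈ -2089.4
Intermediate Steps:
E(O) = 8 - O*(-1 + O) (E(O) = 8 - (-1 + O)*O = 8 - O*(-1 + O))
v(h, z) = -⅖ (v(h, z) = -(8 - 2 - 1*(-2)²)/5 = -(8 - 2 - 1*4)/5 = -(8 - 2 - 4)/5 = -⅕*2 = -⅖)
v(R(3), 50) - 1*2089 = -⅖ - 1*2089 = -⅖ - 2089 = -10447/5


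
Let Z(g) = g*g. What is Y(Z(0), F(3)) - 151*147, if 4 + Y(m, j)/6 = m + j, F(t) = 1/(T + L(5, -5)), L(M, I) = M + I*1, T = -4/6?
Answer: -22230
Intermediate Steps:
T = -⅔ (T = -4*⅙ = -⅔ ≈ -0.66667)
L(M, I) = I + M (L(M, I) = M + I = I + M)
F(t) = -3/2 (F(t) = 1/(-⅔ + (-5 + 5)) = 1/(-⅔ + 0) = 1/(-⅔) = -3/2)
Z(g) = g²
Y(m, j) = -24 + 6*j + 6*m (Y(m, j) = -24 + 6*(m + j) = -24 + 6*(j + m) = -24 + (6*j + 6*m) = -24 + 6*j + 6*m)
Y(Z(0), F(3)) - 151*147 = (-24 + 6*(-3/2) + 6*0²) - 151*147 = (-24 - 9 + 6*0) - 22197 = (-24 - 9 + 0) - 22197 = -33 - 22197 = -22230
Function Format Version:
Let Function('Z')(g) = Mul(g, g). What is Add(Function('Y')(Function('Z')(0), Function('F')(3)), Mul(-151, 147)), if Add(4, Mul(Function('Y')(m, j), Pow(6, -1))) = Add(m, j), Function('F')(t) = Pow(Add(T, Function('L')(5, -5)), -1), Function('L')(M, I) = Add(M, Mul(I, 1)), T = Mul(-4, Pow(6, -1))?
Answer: -22230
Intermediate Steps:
T = Rational(-2, 3) (T = Mul(-4, Rational(1, 6)) = Rational(-2, 3) ≈ -0.66667)
Function('L')(M, I) = Add(I, M) (Function('L')(M, I) = Add(M, I) = Add(I, M))
Function('F')(t) = Rational(-3, 2) (Function('F')(t) = Pow(Add(Rational(-2, 3), Add(-5, 5)), -1) = Pow(Add(Rational(-2, 3), 0), -1) = Pow(Rational(-2, 3), -1) = Rational(-3, 2))
Function('Z')(g) = Pow(g, 2)
Function('Y')(m, j) = Add(-24, Mul(6, j), Mul(6, m)) (Function('Y')(m, j) = Add(-24, Mul(6, Add(m, j))) = Add(-24, Mul(6, Add(j, m))) = Add(-24, Add(Mul(6, j), Mul(6, m))) = Add(-24, Mul(6, j), Mul(6, m)))
Add(Function('Y')(Function('Z')(0), Function('F')(3)), Mul(-151, 147)) = Add(Add(-24, Mul(6, Rational(-3, 2)), Mul(6, Pow(0, 2))), Mul(-151, 147)) = Add(Add(-24, -9, Mul(6, 0)), -22197) = Add(Add(-24, -9, 0), -22197) = Add(-33, -22197) = -22230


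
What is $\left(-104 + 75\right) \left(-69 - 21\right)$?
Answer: $2610$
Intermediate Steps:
$\left(-104 + 75\right) \left(-69 - 21\right) = - 29 \left(-69 - 21\right) = \left(-29\right) \left(-90\right) = 2610$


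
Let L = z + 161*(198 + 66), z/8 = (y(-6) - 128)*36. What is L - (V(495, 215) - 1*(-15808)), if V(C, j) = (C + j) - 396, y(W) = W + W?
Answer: -13938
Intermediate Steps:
y(W) = 2*W
z = -40320 (z = 8*((2*(-6) - 128)*36) = 8*((-12 - 128)*36) = 8*(-140*36) = 8*(-5040) = -40320)
V(C, j) = -396 + C + j
L = 2184 (L = -40320 + 161*(198 + 66) = -40320 + 161*264 = -40320 + 42504 = 2184)
L - (V(495, 215) - 1*(-15808)) = 2184 - ((-396 + 495 + 215) - 1*(-15808)) = 2184 - (314 + 15808) = 2184 - 1*16122 = 2184 - 16122 = -13938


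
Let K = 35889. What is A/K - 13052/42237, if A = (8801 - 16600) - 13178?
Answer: -34728943/38867787 ≈ -0.89351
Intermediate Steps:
A = -20977 (A = -7799 - 13178 = -20977)
A/K - 13052/42237 = -20977/35889 - 13052/42237 = -20977*1/35889 - 13052*1/42237 = -20977/35889 - 1004/3249 = -34728943/38867787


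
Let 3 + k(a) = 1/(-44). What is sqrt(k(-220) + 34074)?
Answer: sqrt(16490353)/22 ≈ 184.58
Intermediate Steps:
k(a) = -133/44 (k(a) = -3 + 1/(-44) = -3 - 1/44 = -133/44)
sqrt(k(-220) + 34074) = sqrt(-133/44 + 34074) = sqrt(1499123/44) = sqrt(16490353)/22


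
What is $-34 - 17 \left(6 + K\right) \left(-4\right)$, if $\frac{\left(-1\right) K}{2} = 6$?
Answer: $-442$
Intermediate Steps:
$K = -12$ ($K = \left(-2\right) 6 = -12$)
$-34 - 17 \left(6 + K\right) \left(-4\right) = -34 - 17 \left(6 - 12\right) \left(-4\right) = -34 - 17 \left(\left(-6\right) \left(-4\right)\right) = -34 - 408 = -442$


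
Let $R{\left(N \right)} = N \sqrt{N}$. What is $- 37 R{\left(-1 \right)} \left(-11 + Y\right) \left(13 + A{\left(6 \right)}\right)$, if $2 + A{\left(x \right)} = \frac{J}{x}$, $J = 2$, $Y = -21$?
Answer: $- \frac{40256 i}{3} \approx - 13419.0 i$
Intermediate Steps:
$R{\left(N \right)} = N^{\frac{3}{2}}$
$A{\left(x \right)} = -2 + \frac{2}{x}$
$- 37 R{\left(-1 \right)} \left(-11 + Y\right) \left(13 + A{\left(6 \right)}\right) = - 37 \left(-1\right)^{\frac{3}{2}} \left(-11 - 21\right) \left(13 - \left(2 - \frac{2}{6}\right)\right) = - 37 \left(- i\right) \left(- 32 \left(13 + \left(-2 + 2 \cdot \frac{1}{6}\right)\right)\right) = 37 i \left(- 32 \left(13 + \left(-2 + \frac{1}{3}\right)\right)\right) = 37 i \left(- 32 \left(13 - \frac{5}{3}\right)\right) = 37 i \left(\left(-32\right) \frac{34}{3}\right) = 37 i \left(- \frac{1088}{3}\right) = - \frac{40256 i}{3}$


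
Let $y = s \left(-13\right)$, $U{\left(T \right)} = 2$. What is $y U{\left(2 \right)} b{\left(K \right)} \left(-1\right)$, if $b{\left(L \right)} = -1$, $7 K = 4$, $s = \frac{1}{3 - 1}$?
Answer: $-13$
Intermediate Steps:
$s = \frac{1}{2} \approx 0.5$
$K = \frac{4}{7}$ ($K = \frac{1}{7} \cdot 4 = \frac{4}{7} \approx 0.57143$)
$y = - \frac{13}{2}$ ($y = \frac{1}{2} \left(-13\right) = - \frac{13}{2} \approx -6.5$)
$y U{\left(2 \right)} b{\left(K \right)} \left(-1\right) = - \frac{13 \cdot 2 \left(-1\right) \left(-1\right)}{2} = - \frac{13 \left(\left(-2\right) \left(-1\right)\right)}{2} = \left(- \frac{13}{2}\right) 2 = -13$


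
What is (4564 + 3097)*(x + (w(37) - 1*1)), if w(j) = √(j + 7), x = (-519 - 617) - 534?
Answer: -12801531 + 15322*√11 ≈ -1.2751e+7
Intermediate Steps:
x = -1670 (x = -1136 - 534 = -1670)
w(j) = √(7 + j)
(4564 + 3097)*(x + (w(37) - 1*1)) = (4564 + 3097)*(-1670 + (√(7 + 37) - 1*1)) = 7661*(-1670 + (√44 - 1)) = 7661*(-1670 + (2*√11 - 1)) = 7661*(-1670 + (-1 + 2*√11)) = 7661*(-1671 + 2*√11) = -12801531 + 15322*√11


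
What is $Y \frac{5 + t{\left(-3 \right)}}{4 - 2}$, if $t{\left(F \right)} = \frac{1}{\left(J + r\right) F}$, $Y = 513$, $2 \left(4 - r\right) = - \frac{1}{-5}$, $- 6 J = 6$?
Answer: $\frac{72675}{58} \approx 1253.0$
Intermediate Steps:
$J = -1$ ($J = \left(- \frac{1}{6}\right) 6 = -1$)
$r = \frac{39}{10}$ ($r = 4 - \frac{\left(-1\right) \frac{1}{-5}}{2} = 4 - \frac{\left(-1\right) \left(- \frac{1}{5}\right)}{2} = 4 - \frac{1}{10} = \frac{39}{10} \approx 3.9$)
$t{\left(F \right)} = \frac{10}{29 F}$ ($t{\left(F \right)} = \frac{1}{\left(-1 + \frac{39}{10}\right) F} = \frac{1}{\frac{29}{10} F} = \frac{10}{29 F}$)
$Y \frac{5 + t{\left(-3 \right)}}{4 - 2} = 513 \frac{5 + \frac{10}{29 \left(-3\right)}}{4 - 2} = 513 \frac{5 + \frac{10}{29} \left(- \frac{1}{3}\right)}{2} = 513 \frac{5 - \frac{10}{87}}{2} = 513 \cdot \frac{1}{2} \cdot \frac{425}{87} = 513 \cdot \frac{425}{174} = \frac{72675}{58}$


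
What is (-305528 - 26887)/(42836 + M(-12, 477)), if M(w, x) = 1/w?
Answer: -3988980/514031 ≈ -7.7602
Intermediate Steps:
(-305528 - 26887)/(42836 + M(-12, 477)) = (-305528 - 26887)/(42836 + 1/(-12)) = -332415/(42836 - 1/12) = -332415/514031/12 = -332415*12/514031 = -3988980/514031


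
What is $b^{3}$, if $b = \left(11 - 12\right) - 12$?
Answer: $-2197$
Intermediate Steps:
$b = -13$ ($b = -1 - 12 = -13$)
$b^{3} = \left(-13\right)^{3} = -2197$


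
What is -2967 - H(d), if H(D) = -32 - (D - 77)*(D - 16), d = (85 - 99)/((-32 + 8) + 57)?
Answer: -1811405/1089 ≈ -1663.4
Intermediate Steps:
d = -14/33 (d = -14/(-24 + 57) = -14/33 ≈ -0.42424)
H(D) = -32 - (-77 + D)*(-16 + D)
-2967 - H(d) = -2967 - (-1264 - (-14/33)² + 93*(-14/33)) = -2967 - (-1264 - 1*196/1089 - 434/11) = -2967 - (-1264 - 196/1089 - 434/11) = -2967 - 1*(-1419658/1089) = -2967 + 1419658/1089 = -1811405/1089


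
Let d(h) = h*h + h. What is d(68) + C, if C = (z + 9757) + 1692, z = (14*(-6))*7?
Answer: 15553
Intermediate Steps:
d(h) = h + h² (d(h) = h² + h = h + h²)
z = -588 (z = -84*7 = -588)
C = 10861 (C = (-588 + 9757) + 1692 = 9169 + 1692 = 10861)
d(68) + C = 68*(1 + 68) + 10861 = 68*69 + 10861 = 4692 + 10861 = 15553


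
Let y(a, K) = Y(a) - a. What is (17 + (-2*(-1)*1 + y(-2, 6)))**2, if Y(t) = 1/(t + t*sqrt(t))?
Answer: (1847*I + 3444*sqrt(2))/(4*(I + 2*sqrt(2))) ≈ 433.97 + 9.8209*I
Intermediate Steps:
Y(t) = 1/(t + t**(3/2))
y(a, K) = 1/(a + a**(3/2)) - a
(17 + (-2*(-1)*1 + y(-2, 6)))**2 = (17 + (-2*(-1)*1 + (1/(-2 + (-2)**(3/2)) - 1*(-2))))**2 = (17 + (2*1 + (1/(-2 - 2*I*sqrt(2)) + 2)))**2 = (17 + (2 + (2 + 1/(-2 - 2*I*sqrt(2)))))**2 = (17 + (4 + 1/(-2 - 2*I*sqrt(2))))**2 = (21 + 1/(-2 - 2*I*sqrt(2)))**2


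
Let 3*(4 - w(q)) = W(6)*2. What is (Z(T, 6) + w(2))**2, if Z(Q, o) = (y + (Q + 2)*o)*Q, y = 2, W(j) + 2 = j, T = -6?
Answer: 160000/9 ≈ 17778.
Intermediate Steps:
W(j) = -2 + j
w(q) = 4/3 (w(q) = 4 - (-2 + 6)*2/3 = 4 - 4*2/3 = 4 - 1/3*8 = 4 - 8/3 = 4/3)
Z(Q, o) = Q*(2 + o*(2 + Q)) (Z(Q, o) = (2 + (Q + 2)*o)*Q = (2 + (2 + Q)*o)*Q = (2 + o*(2 + Q))*Q = Q*(2 + o*(2 + Q)))
(Z(T, 6) + w(2))**2 = (-6*(2 + 2*6 - 6*6) + 4/3)**2 = (-6*(2 + 12 - 36) + 4/3)**2 = (-6*(-22) + 4/3)**2 = (132 + 4/3)**2 = (400/3)**2 = 160000/9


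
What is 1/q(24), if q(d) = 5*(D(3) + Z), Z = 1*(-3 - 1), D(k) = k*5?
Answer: 1/55 ≈ 0.018182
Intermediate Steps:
D(k) = 5*k
Z = -4 (Z = 1*(-4) = -4)
q(d) = 55 (q(d) = 5*(5*3 - 4) = 5*(15 - 4) = 5*11 = 55)
1/q(24) = 1/55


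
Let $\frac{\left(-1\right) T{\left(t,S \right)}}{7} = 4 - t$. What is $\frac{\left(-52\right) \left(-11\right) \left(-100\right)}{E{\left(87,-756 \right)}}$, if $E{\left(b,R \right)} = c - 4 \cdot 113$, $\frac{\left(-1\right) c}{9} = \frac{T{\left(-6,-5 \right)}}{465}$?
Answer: $\frac{16120}{127} \approx 126.93$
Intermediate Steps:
$T{\left(t,S \right)} = -28 + 7 t$ ($T{\left(t,S \right)} = - 7 \left(4 - t\right) = -28 + 7 t$)
$c = \frac{42}{31}$ ($c = - 9 \frac{-28 + 7 \left(-6\right)}{465} = - 9 \left(-28 - 42\right) \frac{1}{465} = - 9 \left(\left(-70\right) \frac{1}{465}\right) = \left(-9\right) \left(- \frac{14}{93}\right) = \frac{42}{31} \approx 1.3548$)
$E{\left(b,R \right)} = - \frac{13970}{31}$ ($E{\left(b,R \right)} = \frac{42}{31} - 4 \cdot 113 = \frac{42}{31} - 452 = - \frac{13970}{31}$)
$\frac{\left(-52\right) \left(-11\right) \left(-100\right)}{E{\left(87,-756 \right)}} = \frac{\left(-52\right) \left(-11\right) \left(-100\right)}{- \frac{13970}{31}} = 572 \left(-100\right) \left(- \frac{31}{13970}\right) = \left(-57200\right) \left(- \frac{31}{13970}\right) = \frac{16120}{127}$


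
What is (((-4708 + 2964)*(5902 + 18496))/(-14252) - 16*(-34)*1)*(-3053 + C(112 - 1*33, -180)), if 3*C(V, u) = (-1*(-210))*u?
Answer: -196848997400/3563 ≈ -5.5248e+7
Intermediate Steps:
C(V, u) = 70*u (C(V, u) = ((-1*(-210))*u)/3 = (210*u)/3 = 70*u)
(((-4708 + 2964)*(5902 + 18496))/(-14252) - 16*(-34)*1)*(-3053 + C(112 - 1*33, -180)) = (((-4708 + 2964)*(5902 + 18496))/(-14252) - 16*(-34)*1)*(-3053 + 70*(-180)) = (-1744*24398*(-1/14252) + 544*1)*(-3053 - 12600) = (-42550112*(-1/14252) + 544)*(-15653) = (10637528/3563 + 544)*(-15653) = (12575800/3563)*(-15653) = -196848997400/3563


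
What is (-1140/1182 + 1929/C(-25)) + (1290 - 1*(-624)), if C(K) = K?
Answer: 9041687/4925 ≈ 1835.9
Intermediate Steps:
(-1140/1182 + 1929/C(-25)) + (1290 - 1*(-624)) = (-1140/1182 + 1929/(-25)) + (1290 - 1*(-624)) = (-1140*1/1182 + 1929*(-1/25)) + (1290 + 624) = (-190/197 - 1929/25) + 1914 = -384763/4925 + 1914 = 9041687/4925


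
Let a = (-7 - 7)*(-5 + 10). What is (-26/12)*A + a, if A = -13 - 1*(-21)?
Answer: -262/3 ≈ -87.333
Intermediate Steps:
A = 8 (A = -13 + 21 = 8)
a = -70 (a = -14*5 = -70)
(-26/12)*A + a = -26/12*8 - 70 = -26*1/12*8 - 70 = -13/6*8 - 70 = -52/3 - 70 = -262/3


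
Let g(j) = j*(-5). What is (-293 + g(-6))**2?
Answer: 69169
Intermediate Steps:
g(j) = -5*j
(-293 + g(-6))**2 = (-293 - 5*(-6))**2 = (-293 + 30)**2 = (-263)**2 = 69169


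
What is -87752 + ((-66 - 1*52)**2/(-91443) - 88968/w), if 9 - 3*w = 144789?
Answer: -96811387648694/1103259795 ≈ -87750.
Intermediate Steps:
w = -48260 (w = 3 - 1/3*144789 = 3 - 48263 = -48260)
-87752 + ((-66 - 1*52)**2/(-91443) - 88968/w) = -87752 + ((-66 - 1*52)**2/(-91443) - 88968/(-48260)) = -87752 + ((-66 - 52)**2*(-1/91443) - 88968*(-1/48260)) = -87752 + ((-118)**2*(-1/91443) + 22242/12065) = -87752 + (13924*(-1/91443) + 22242/12065) = -87752 + (-13924/91443 + 22242/12065) = -87752 + 1865882146/1103259795 = -96811387648694/1103259795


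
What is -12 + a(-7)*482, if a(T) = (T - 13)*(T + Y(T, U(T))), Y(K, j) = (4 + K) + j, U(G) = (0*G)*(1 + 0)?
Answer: 96388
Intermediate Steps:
U(G) = 0 (U(G) = 0*1 = 0)
Y(K, j) = 4 + K + j
a(T) = (-13 + T)*(4 + 2*T) (a(T) = (T - 13)*(T + (4 + T + 0)) = (-13 + T)*(T + (4 + T)) = (-13 + T)*(4 + 2*T))
-12 + a(-7)*482 = -12 + (-52 - 22*(-7) + 2*(-7)²)*482 = -12 + (-52 + 154 + 2*49)*482 = -12 + (-52 + 154 + 98)*482 = -12 + 200*482 = -12 + 96400 = 96388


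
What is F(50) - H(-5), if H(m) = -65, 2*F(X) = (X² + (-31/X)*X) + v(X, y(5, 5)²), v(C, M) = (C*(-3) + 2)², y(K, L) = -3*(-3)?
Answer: 24503/2 ≈ 12252.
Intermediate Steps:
y(K, L) = 9
v(C, M) = (2 - 3*C)² (v(C, M) = (-3*C + 2)² = (2 - 3*C)²)
F(X) = -31/2 + X²/2 + (-2 + 3*X)²/2 (F(X) = ((X² + (-31/X)*X) + (-2 + 3*X)²)/2 = ((X² - 31) + (-2 + 3*X)²)/2 = ((-31 + X²) + (-2 + 3*X)²)/2 = (-31 + X² + (-2 + 3*X)²)/2 = -31/2 + X²/2 + (-2 + 3*X)²/2)
F(50) - H(-5) = (-27/2 - 6*50 + 5*50²) - 1*(-65) = (-27/2 - 300 + 5*2500) + 65 = (-27/2 - 300 + 12500) + 65 = 24373/2 + 65 = 24503/2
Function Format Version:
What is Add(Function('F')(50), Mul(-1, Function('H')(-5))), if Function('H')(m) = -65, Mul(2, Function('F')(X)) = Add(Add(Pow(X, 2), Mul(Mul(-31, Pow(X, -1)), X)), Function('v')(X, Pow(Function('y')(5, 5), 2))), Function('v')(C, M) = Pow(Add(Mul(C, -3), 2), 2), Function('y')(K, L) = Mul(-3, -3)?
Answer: Rational(24503, 2) ≈ 12252.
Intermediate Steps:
Function('y')(K, L) = 9
Function('v')(C, M) = Pow(Add(2, Mul(-3, C)), 2) (Function('v')(C, M) = Pow(Add(Mul(-3, C), 2), 2) = Pow(Add(2, Mul(-3, C)), 2))
Function('F')(X) = Add(Rational(-31, 2), Mul(Rational(1, 2), Pow(X, 2)), Mul(Rational(1, 2), Pow(Add(-2, Mul(3, X)), 2))) (Function('F')(X) = Mul(Rational(1, 2), Add(Add(Pow(X, 2), Mul(Mul(-31, Pow(X, -1)), X)), Pow(Add(-2, Mul(3, X)), 2))) = Mul(Rational(1, 2), Add(Add(Pow(X, 2), -31), Pow(Add(-2, Mul(3, X)), 2))) = Mul(Rational(1, 2), Add(Add(-31, Pow(X, 2)), Pow(Add(-2, Mul(3, X)), 2))) = Mul(Rational(1, 2), Add(-31, Pow(X, 2), Pow(Add(-2, Mul(3, X)), 2))) = Add(Rational(-31, 2), Mul(Rational(1, 2), Pow(X, 2)), Mul(Rational(1, 2), Pow(Add(-2, Mul(3, X)), 2))))
Add(Function('F')(50), Mul(-1, Function('H')(-5))) = Add(Add(Rational(-27, 2), Mul(-6, 50), Mul(5, Pow(50, 2))), Mul(-1, -65)) = Add(Add(Rational(-27, 2), -300, Mul(5, 2500)), 65) = Add(Add(Rational(-27, 2), -300, 12500), 65) = Add(Rational(24373, 2), 65) = Rational(24503, 2)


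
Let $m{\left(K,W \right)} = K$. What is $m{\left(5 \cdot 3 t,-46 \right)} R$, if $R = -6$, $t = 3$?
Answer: $-270$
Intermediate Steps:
$m{\left(5 \cdot 3 t,-46 \right)} R = 5 \cdot 3 \cdot 3 \left(-6\right) = 15 \cdot 3 \left(-6\right) = 45 \left(-6\right) = -270$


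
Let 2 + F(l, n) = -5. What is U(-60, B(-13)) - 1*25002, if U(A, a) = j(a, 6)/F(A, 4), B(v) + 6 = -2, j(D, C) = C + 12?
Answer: -175032/7 ≈ -25005.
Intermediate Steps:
j(D, C) = 12 + C
F(l, n) = -7 (F(l, n) = -2 - 5 = -7)
B(v) = -8 (B(v) = -6 - 2 = -8)
U(A, a) = -18/7 (U(A, a) = (12 + 6)/(-7) = 18*(-⅐) = -18/7)
U(-60, B(-13)) - 1*25002 = -18/7 - 1*25002 = -18/7 - 25002 = -175032/7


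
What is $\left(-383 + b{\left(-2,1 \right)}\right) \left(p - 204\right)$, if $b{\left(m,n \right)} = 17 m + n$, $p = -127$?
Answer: $137696$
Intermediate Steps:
$b{\left(m,n \right)} = n + 17 m$
$\left(-383 + b{\left(-2,1 \right)}\right) \left(p - 204\right) = \left(-383 + \left(1 + 17 \left(-2\right)\right)\right) \left(-127 - 204\right) = \left(-383 + \left(1 - 34\right)\right) \left(-331\right) = \left(-383 - 33\right) \left(-331\right) = \left(-416\right) \left(-331\right) = 137696$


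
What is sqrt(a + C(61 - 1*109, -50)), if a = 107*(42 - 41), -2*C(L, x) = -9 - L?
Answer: 5*sqrt(14)/2 ≈ 9.3541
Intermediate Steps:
C(L, x) = 9/2 + L/2 (C(L, x) = -(-9 - L)/2 = 9/2 + L/2)
a = 107 (a = 107*1 = 107)
sqrt(a + C(61 - 1*109, -50)) = sqrt(107 + (9/2 + (61 - 1*109)/2)) = sqrt(107 + (9/2 + (61 - 109)/2)) = sqrt(107 + (9/2 + (1/2)*(-48))) = sqrt(107 + (9/2 - 24)) = sqrt(107 - 39/2) = sqrt(175/2) = 5*sqrt(14)/2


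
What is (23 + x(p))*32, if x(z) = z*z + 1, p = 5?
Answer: 1568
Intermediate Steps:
x(z) = 1 + z² (x(z) = z² + 1 = 1 + z²)
(23 + x(p))*32 = (23 + (1 + 5²))*32 = (23 + (1 + 25))*32 = (23 + 26)*32 = 49*32 = 1568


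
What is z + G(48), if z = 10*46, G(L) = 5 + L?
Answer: 513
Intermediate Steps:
z = 460
z + G(48) = 460 + (5 + 48) = 460 + 53 = 513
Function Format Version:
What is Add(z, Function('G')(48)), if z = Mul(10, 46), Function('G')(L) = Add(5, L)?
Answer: 513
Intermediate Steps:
z = 460
Add(z, Function('G')(48)) = Add(460, Add(5, 48)) = Add(460, 53) = 513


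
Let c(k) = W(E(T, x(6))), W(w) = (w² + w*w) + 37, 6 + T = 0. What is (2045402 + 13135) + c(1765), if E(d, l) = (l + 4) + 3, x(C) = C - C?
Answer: 2058672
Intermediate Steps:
x(C) = 0
T = -6 (T = -6 + 0 = -6)
E(d, l) = 7 + l (E(d, l) = (4 + l) + 3 = 7 + l)
W(w) = 37 + 2*w² (W(w) = (w² + w²) + 37 = 2*w² + 37 = 37 + 2*w²)
c(k) = 135 (c(k) = 37 + 2*(7 + 0)² = 37 + 2*7² = 37 + 2*49 = 37 + 98 = 135)
(2045402 + 13135) + c(1765) = (2045402 + 13135) + 135 = 2058537 + 135 = 2058672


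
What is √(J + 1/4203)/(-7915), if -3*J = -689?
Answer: -√450790430/11088915 ≈ -0.0019147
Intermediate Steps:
J = 689/3 (J = -⅓*(-689) = 689/3 ≈ 229.67)
√(J + 1/4203)/(-7915) = √(689/3 + 1/4203)/(-7915) = √(689/3 + 1/4203)*(-1/7915) = √(965290/4203)*(-1/7915) = (√450790430/1401)*(-1/7915) = -√450790430/11088915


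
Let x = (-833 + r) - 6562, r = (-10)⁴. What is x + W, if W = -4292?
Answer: -1687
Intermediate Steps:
r = 10000
x = 2605 (x = (-833 + 10000) - 6562 = 9167 - 6562 = 2605)
x + W = 2605 - 4292 = -1687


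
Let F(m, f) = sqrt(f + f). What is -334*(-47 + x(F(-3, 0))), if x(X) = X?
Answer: 15698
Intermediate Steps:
F(m, f) = sqrt(2)*sqrt(f) (F(m, f) = sqrt(2*f) = sqrt(2)*sqrt(f))
-334*(-47 + x(F(-3, 0))) = -334*(-47 + sqrt(2)*sqrt(0)) = -334*(-47 + sqrt(2)*0) = -334*(-47 + 0) = -334*(-47) = -1*(-15698) = 15698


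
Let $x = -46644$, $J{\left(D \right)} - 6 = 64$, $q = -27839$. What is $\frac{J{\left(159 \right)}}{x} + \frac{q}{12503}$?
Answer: $- \frac{649698763}{291594966} \approx -2.2281$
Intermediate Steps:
$J{\left(D \right)} = 70$ ($J{\left(D \right)} = 6 + 64 = 70$)
$\frac{J{\left(159 \right)}}{x} + \frac{q}{12503} = \frac{70}{-46644} - \frac{27839}{12503} = 70 \left(- \frac{1}{46644}\right) - \frac{27839}{12503} = - \frac{35}{23322} - \frac{27839}{12503} = - \frac{649698763}{291594966}$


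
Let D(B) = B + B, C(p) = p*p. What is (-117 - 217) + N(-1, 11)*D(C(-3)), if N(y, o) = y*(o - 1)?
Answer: -514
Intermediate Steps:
N(y, o) = y*(-1 + o)
C(p) = p²
D(B) = 2*B
(-117 - 217) + N(-1, 11)*D(C(-3)) = (-117 - 217) + (-(-1 + 11))*(2*(-3)²) = -334 + (-1*10)*(2*9) = -334 - 10*18 = -334 - 180 = -514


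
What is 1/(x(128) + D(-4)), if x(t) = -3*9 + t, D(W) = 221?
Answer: 1/322 ≈ 0.0031056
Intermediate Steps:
x(t) = -27 + t
1/(x(128) + D(-4)) = 1/((-27 + 128) + 221) = 1/(101 + 221) = 1/322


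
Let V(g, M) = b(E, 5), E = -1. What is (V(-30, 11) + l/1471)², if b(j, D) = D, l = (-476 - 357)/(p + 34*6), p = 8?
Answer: 2428694714329/97251669904 ≈ 24.973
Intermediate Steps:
l = -833/212 (l = (-476 - 357)/(8 + 34*6) = -833/(8 + 204) = -833/212 ≈ -3.9292)
V(g, M) = 5
(V(-30, 11) + l/1471)² = (5 - 833/212/1471)² = (5 - 833/212*1/1471)² = (5 - 833/311852)² = (1558427/311852)² = 2428694714329/97251669904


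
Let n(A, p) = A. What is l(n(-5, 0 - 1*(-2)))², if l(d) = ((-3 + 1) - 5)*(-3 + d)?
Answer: 3136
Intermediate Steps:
l(d) = 21 - 7*d (l(d) = (-2 - 5)*(-3 + d) = -7*(-3 + d) = 21 - 7*d)
l(n(-5, 0 - 1*(-2)))² = (21 - 7*(-5))² = (21 + 35)² = 56² = 3136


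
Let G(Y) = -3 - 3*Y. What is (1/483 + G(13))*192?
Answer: -1298240/161 ≈ -8063.6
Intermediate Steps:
(1/483 + G(13))*192 = (1/483 + (-3 - 3*13))*192 = (1/483 + (-3 - 39))*192 = (1/483 - 42)*192 = -20285/483*192 = -1298240/161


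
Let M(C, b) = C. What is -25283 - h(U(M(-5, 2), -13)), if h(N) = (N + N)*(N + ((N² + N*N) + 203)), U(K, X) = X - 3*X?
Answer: -107495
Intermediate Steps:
U(K, X) = -2*X
h(N) = 2*N*(203 + N + 2*N²) (h(N) = (2*N)*(N + ((N² + N²) + 203)) = (2*N)*(N + (2*N² + 203)) = (2*N)*(N + (203 + 2*N²)) = (2*N)*(203 + N + 2*N²) = 2*N*(203 + N + 2*N²))
-25283 - h(U(M(-5, 2), -13)) = -25283 - 2*(-2*(-13))*(203 - 2*(-13) + 2*(-2*(-13))²) = -25283 - 2*26*(203 + 26 + 2*26²) = -25283 - 2*26*(203 + 26 + 2*676) = -25283 - 2*26*(203 + 26 + 1352) = -25283 - 2*26*1581 = -25283 - 1*82212 = -25283 - 82212 = -107495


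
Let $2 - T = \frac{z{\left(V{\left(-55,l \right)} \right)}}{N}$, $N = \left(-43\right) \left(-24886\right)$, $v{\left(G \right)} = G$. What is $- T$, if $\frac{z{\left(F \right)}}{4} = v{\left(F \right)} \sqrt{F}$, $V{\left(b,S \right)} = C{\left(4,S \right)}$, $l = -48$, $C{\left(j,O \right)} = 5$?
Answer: $-2 + \frac{10 \sqrt{5}}{535049} \approx -2.0$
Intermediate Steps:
$V{\left(b,S \right)} = 5$
$N = 1070098$
$z{\left(F \right)} = 4 F^{\frac{3}{2}}$ ($z{\left(F \right)} = 4 F \sqrt{F} = 4 F^{\frac{3}{2}}$)
$T = 2 - \frac{10 \sqrt{5}}{535049}$ ($T = 2 - \frac{4 \cdot 5^{\frac{3}{2}}}{1070098} = 2 - 4 \cdot 5 \sqrt{5} \cdot \frac{1}{1070098} = 2 - 20 \sqrt{5} \cdot \frac{1}{1070098} = 2 - \frac{10 \sqrt{5}}{535049} \approx 2.0$)
$- T = - (2 - \frac{10 \sqrt{5}}{535049}) = -2 + \frac{10 \sqrt{5}}{535049}$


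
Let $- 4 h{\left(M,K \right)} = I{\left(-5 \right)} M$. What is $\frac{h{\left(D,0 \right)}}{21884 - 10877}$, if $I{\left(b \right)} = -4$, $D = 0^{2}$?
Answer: $0$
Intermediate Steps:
$D = 0$
$h{\left(M,K \right)} = M$ ($h{\left(M,K \right)} = - \frac{\left(-4\right) M}{4} = M$)
$\frac{h{\left(D,0 \right)}}{21884 - 10877} = \frac{0}{21884 - 10877} = \frac{0}{11007} = 0 \cdot \frac{1}{11007} = 0$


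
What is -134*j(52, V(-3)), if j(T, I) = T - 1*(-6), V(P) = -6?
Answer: -7772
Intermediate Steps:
j(T, I) = 6 + T (j(T, I) = T + 6 = 6 + T)
-134*j(52, V(-3)) = -134*(6 + 52) = -134*58 = -7772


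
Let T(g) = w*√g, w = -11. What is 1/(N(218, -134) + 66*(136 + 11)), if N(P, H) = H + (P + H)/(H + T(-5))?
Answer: 672653/6435535986 - 7*I*√5/12871071972 ≈ 0.00010452 - 1.2161e-9*I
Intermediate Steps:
T(g) = -11*√g
N(P, H) = H + (H + P)/(H - 11*I*√5) (N(P, H) = H + (P + H)/(H - 11*I*√5) = H + (H + P)/(H - 11*I*√5))
1/(N(218, -134) + 66*(136 + 11)) = 1/((-134 + 218 + (-134)² - 11*I*(-134)*√5)/(-134 - 11*I*√5) + 66*(136 + 11)) = 1/((-134 + 218 + 17956 + 1474*I*√5)/(-134 - 11*I*√5) + 66*147) = 1/((18040 + 1474*I*√5)/(-134 - 11*I*√5) + 9702) = 1/(9702 + (18040 + 1474*I*√5)/(-134 - 11*I*√5))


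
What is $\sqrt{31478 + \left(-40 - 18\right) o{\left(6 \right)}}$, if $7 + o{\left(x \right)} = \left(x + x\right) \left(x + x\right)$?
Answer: $2 \sqrt{5883} \approx 153.4$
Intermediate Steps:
$o{\left(x \right)} = -7 + 4 x^{2}$ ($o{\left(x \right)} = -7 + \left(x + x\right) \left(x + x\right) = -7 + 2 x 2 x = -7 + 4 x^{2}$)
$\sqrt{31478 + \left(-40 - 18\right) o{\left(6 \right)}} = \sqrt{31478 + \left(-40 - 18\right) \left(-7 + 4 \cdot 6^{2}\right)} = \sqrt{31478 - 58 \left(-7 + 4 \cdot 36\right)} = \sqrt{31478 - 58 \left(-7 + 144\right)} = \sqrt{31478 - 7946} = \sqrt{23532} = 2 \sqrt{5883}$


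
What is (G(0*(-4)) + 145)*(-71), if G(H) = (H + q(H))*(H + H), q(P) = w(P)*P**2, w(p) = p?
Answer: -10295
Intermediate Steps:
q(P) = P**3 (q(P) = P*P**2 = P**3)
G(H) = 2*H*(H + H**3) (G(H) = (H + H**3)*(H + H) = (H + H**3)*(2*H) = 2*H*(H + H**3))
(G(0*(-4)) + 145)*(-71) = (2*(0*(-4))**2*(1 + (0*(-4))**2) + 145)*(-71) = (2*0**2*(1 + 0**2) + 145)*(-71) = (2*0*(1 + 0) + 145)*(-71) = (2*0*1 + 145)*(-71) = (0 + 145)*(-71) = 145*(-71) = -10295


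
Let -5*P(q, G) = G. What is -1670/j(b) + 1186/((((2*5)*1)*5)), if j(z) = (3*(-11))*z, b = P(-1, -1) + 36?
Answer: 3750739/149325 ≈ 25.118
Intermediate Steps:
P(q, G) = -G/5
b = 181/5 (b = -1/5*(-1) + 36 = 1/5 + 36 = 181/5 ≈ 36.200)
j(z) = -33*z
-1670/j(b) + 1186/((((2*5)*1)*5)) = -1670/((-33*181/5)) + 1186/((((2*5)*1)*5)) = -1670/(-5973/5) + 1186/(((10*1)*5)) = -1670*(-5/5973) + 1186/((10*5)) = 8350/5973 + 1186/50 = 8350/5973 + 1186*(1/50) = 8350/5973 + 593/25 = 3750739/149325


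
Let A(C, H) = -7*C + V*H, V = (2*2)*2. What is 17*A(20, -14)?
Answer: -4284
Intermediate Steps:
V = 8 (V = 4*2 = 8)
A(C, H) = -7*C + 8*H
17*A(20, -14) = 17*(-7*20 + 8*(-14)) = 17*(-140 - 112) = 17*(-252) = -4284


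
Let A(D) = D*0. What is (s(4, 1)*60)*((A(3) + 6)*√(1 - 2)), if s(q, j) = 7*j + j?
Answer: 2880*I ≈ 2880.0*I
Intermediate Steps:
A(D) = 0
s(q, j) = 8*j
(s(4, 1)*60)*((A(3) + 6)*√(1 - 2)) = ((8*1)*60)*((0 + 6)*√(1 - 2)) = (8*60)*(6*√(-1)) = 480*(6*I) = 2880*I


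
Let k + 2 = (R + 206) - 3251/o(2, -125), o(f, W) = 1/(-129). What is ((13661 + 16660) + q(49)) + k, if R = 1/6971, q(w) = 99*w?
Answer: 3170097106/6971 ≈ 4.5476e+5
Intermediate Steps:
o(f, W) = -1/129
R = 1/6971 ≈ 0.00014345
k = 2924913094/6971 (k = -2 + ((1/6971 + 206) - 3251/(-1/129)) = -2 + (1436027/6971 - 3251*(-129)) = -2 + (1436027/6971 + 419379) = -2 + 2924927036/6971 = 2924913094/6971 ≈ 4.1958e+5)
((13661 + 16660) + q(49)) + k = ((13661 + 16660) + 99*49) + 2924913094/6971 = (30321 + 4851) + 2924913094/6971 = 35172 + 2924913094/6971 = 3170097106/6971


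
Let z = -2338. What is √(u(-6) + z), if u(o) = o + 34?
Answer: I*√2310 ≈ 48.062*I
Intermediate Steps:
u(o) = 34 + o
√(u(-6) + z) = √((34 - 6) - 2338) = √(28 - 2338) = √(-2310) = I*√2310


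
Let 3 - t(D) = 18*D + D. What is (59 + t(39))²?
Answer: 461041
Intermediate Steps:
t(D) = 3 - 19*D (t(D) = 3 - (18*D + D) = 3 - 19*D)
(59 + t(39))² = (59 + (3 - 19*39))² = (59 + (3 - 741))² = (59 - 738)² = (-679)² = 461041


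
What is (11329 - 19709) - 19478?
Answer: -27858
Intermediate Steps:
(11329 - 19709) - 19478 = -8380 - 19478 = -27858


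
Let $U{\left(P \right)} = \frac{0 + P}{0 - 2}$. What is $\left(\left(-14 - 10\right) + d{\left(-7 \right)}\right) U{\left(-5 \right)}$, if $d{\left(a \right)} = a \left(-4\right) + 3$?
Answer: $\frac{35}{2} \approx 17.5$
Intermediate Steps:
$d{\left(a \right)} = 3 - 4 a$ ($d{\left(a \right)} = - 4 a + 3 = 3 - 4 a$)
$U{\left(P \right)} = - \frac{P}{2}$ ($U{\left(P \right)} = \frac{P}{-2} = P \left(- \frac{1}{2}\right) = - \frac{P}{2}$)
$\left(\left(-14 - 10\right) + d{\left(-7 \right)}\right) U{\left(-5 \right)} = \left(\left(-14 - 10\right) + \left(3 - -28\right)\right) \left(\left(- \frac{1}{2}\right) \left(-5\right)\right) = \left(-24 + \left(3 + 28\right)\right) \frac{5}{2} = \left(-24 + 31\right) \frac{5}{2} = 7 \cdot \frac{5}{2} = \frac{35}{2}$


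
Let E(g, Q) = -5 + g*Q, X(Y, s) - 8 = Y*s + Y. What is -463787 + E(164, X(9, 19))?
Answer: -432960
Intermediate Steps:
X(Y, s) = 8 + Y + Y*s (X(Y, s) = 8 + (Y*s + Y) = 8 + (Y + Y*s) = 8 + Y + Y*s)
E(g, Q) = -5 + Q*g
-463787 + E(164, X(9, 19)) = -463787 + (-5 + (8 + 9 + 9*19)*164) = -463787 + (-5 + (8 + 9 + 171)*164) = -463787 + (-5 + 188*164) = -463787 + (-5 + 30832) = -463787 + 30827 = -432960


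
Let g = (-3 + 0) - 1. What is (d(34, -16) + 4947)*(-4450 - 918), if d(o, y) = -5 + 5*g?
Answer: -26421296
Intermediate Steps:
g = -4 (g = -3 - 1 = -4)
d(o, y) = -25 (d(o, y) = -5 + 5*(-4) = -5 - 20 = -25)
(d(34, -16) + 4947)*(-4450 - 918) = (-25 + 4947)*(-4450 - 918) = 4922*(-5368) = -26421296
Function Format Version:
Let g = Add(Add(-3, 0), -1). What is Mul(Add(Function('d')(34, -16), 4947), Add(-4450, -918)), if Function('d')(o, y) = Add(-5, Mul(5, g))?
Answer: -26421296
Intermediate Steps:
g = -4 (g = Add(-3, -1) = -4)
Function('d')(o, y) = -25 (Function('d')(o, y) = Add(-5, Mul(5, -4)) = Add(-5, -20) = -25)
Mul(Add(Function('d')(34, -16), 4947), Add(-4450, -918)) = Mul(Add(-25, 4947), Add(-4450, -918)) = Mul(4922, -5368) = -26421296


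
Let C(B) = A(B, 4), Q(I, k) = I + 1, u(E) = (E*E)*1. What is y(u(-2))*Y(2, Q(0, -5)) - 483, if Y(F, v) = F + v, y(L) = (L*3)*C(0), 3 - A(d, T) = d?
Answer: -375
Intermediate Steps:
A(d, T) = 3 - d
u(E) = E**2 (u(E) = E**2*1 = E**2)
Q(I, k) = 1 + I
C(B) = 3 - B
y(L) = 9*L (y(L) = (L*3)*(3 - 1*0) = (3*L)*(3 + 0) = (3*L)*3 = 9*L)
y(u(-2))*Y(2, Q(0, -5)) - 483 = (9*(-2)**2)*(2 + (1 + 0)) - 483 = (9*4)*(2 + 1) - 483 = 36*3 - 483 = 108 - 483 = -375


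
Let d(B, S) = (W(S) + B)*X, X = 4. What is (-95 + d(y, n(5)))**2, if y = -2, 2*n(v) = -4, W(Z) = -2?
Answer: 12321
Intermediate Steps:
n(v) = -2 (n(v) = (1/2)*(-4) = -2)
d(B, S) = -8 + 4*B (d(B, S) = (-2 + B)*4 = -8 + 4*B)
(-95 + d(y, n(5)))**2 = (-95 + (-8 + 4*(-2)))**2 = (-95 + (-8 - 8))**2 = (-95 - 16)**2 = (-111)**2 = 12321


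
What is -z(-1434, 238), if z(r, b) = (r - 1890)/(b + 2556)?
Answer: 1662/1397 ≈ 1.1897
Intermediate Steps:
z(r, b) = (-1890 + r)/(2556 + b)
-z(-1434, 238) = -(-1890 - 1434)/(2556 + 238) = -(-3324)/2794 = -1*(-1662/1397) = 1662/1397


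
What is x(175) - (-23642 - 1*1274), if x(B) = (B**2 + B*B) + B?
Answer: 86341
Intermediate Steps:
x(B) = B + 2*B**2 (x(B) = (B**2 + B**2) + B = 2*B**2 + B = B + 2*B**2)
x(175) - (-23642 - 1*1274) = 175*(1 + 2*175) - (-23642 - 1*1274) = 175*(1 + 350) - (-23642 - 1274) = 175*351 - 1*(-24916) = 61425 + 24916 = 86341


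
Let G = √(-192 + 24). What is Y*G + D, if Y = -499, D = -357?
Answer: -357 - 998*I*√42 ≈ -357.0 - 6467.8*I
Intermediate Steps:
G = 2*I*√42 (G = √(-168) = 2*I*√42 ≈ 12.961*I)
Y*G + D = -998*I*√42 - 357 = -357 - 998*I*√42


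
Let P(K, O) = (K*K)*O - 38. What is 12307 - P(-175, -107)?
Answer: 3289220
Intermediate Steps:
P(K, O) = -38 + O*K² (P(K, O) = K²*O - 38 = O*K² - 38 = -38 + O*K²)
12307 - P(-175, -107) = 12307 - (-38 - 107*(-175)²) = 12307 - (-38 - 107*30625) = 12307 - (-38 - 3276875) = 12307 - 1*(-3276913) = 12307 + 3276913 = 3289220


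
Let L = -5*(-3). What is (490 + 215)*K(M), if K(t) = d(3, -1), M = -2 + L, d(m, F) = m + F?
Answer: 1410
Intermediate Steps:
L = 15
d(m, F) = F + m
M = 13 (M = -2 + 15 = 13)
K(t) = 2 (K(t) = -1 + 3 = 2)
(490 + 215)*K(M) = (490 + 215)*2 = 705*2 = 1410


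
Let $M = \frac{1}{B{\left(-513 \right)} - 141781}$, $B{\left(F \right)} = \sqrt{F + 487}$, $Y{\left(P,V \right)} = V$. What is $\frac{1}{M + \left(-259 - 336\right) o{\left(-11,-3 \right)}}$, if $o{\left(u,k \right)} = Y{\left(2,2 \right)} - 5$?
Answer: $\frac{17940902827507}{32024511420560453} + \frac{i \sqrt{26}}{64049022841120906} \approx 0.00056022 + 7.9611 \cdot 10^{-17} i$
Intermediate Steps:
$o{\left(u,k \right)} = -3$ ($o{\left(u,k \right)} = 2 - 5 = -3$)
$B{\left(F \right)} = \sqrt{487 + F}$
$M = \frac{1}{-141781 + i \sqrt{26}}$ ($M = \frac{1}{\sqrt{487 - 513} - 141781} = \frac{1}{\sqrt{-26} - 141781} = \frac{1}{i \sqrt{26} - 141781} = \frac{1}{-141781 + i \sqrt{26}} \approx -7.0531 \cdot 10^{-6} - 2.5 \cdot 10^{-10} i$)
$\frac{1}{M + \left(-259 - 336\right) o{\left(-11,-3 \right)}} = \frac{1}{\left(- \frac{141781}{20101851987} - \frac{i \sqrt{26}}{20101851987}\right) + \left(-259 - 336\right) \left(-3\right)} = \frac{1}{\left(- \frac{141781}{20101851987} - \frac{i \sqrt{26}}{20101851987}\right) - -1785} = \frac{1}{\left(- \frac{141781}{20101851987} - \frac{i \sqrt{26}}{20101851987}\right) + 1785} = \frac{1}{\frac{35881805655014}{20101851987} - \frac{i \sqrt{26}}{20101851987}}$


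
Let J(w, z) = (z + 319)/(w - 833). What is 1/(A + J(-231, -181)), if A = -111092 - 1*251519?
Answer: -532/192909121 ≈ -2.7578e-6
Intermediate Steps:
J(w, z) = (319 + z)/(-833 + w)
A = -362611 (A = -111092 - 251519 = -362611)
1/(A + J(-231, -181)) = 1/(-362611 + (319 - 181)/(-833 - 231)) = 1/(-362611 + 138/(-1064)) = 1/(-362611 - 1/1064*138) = 1/(-362611 - 69/532) = 1/(-192909121/532) = -532/192909121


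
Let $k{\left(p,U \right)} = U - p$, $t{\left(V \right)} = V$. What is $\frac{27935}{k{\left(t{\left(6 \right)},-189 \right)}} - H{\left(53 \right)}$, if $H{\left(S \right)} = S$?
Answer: $- \frac{7654}{39} \approx -196.26$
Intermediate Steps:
$\frac{27935}{k{\left(t{\left(6 \right)},-189 \right)}} - H{\left(53 \right)} = \frac{27935}{-189 - 6} - 53 = \frac{27935}{-195} - 53 = 27935 \left(- \frac{1}{195}\right) - 53 = - \frac{5587}{39} - 53 = - \frac{7654}{39}$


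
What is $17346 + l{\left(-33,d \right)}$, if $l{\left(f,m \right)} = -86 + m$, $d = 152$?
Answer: $17412$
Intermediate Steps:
$17346 + l{\left(-33,d \right)} = 17346 + \left(-86 + 152\right) = 17346 + 66 = 17412$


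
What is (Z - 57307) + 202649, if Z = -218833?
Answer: -73491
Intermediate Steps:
(Z - 57307) + 202649 = (-218833 - 57307) + 202649 = -276140 + 202649 = -73491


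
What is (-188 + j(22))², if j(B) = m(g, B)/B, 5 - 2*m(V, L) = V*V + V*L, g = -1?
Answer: 16999129/484 ≈ 35122.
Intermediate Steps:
m(V, L) = 5/2 - V²/2 - L*V/2 (m(V, L) = 5/2 - (V*V + V*L)/2 = 5/2 - (V² + L*V)/2 = 5/2 + (-V²/2 - L*V/2) = 5/2 - V²/2 - L*V/2)
j(B) = (2 + B/2)/B (j(B) = (5/2 - ½*(-1)² - ½*B*(-1))/B = (5/2 - ½*1 + B/2)/B = (5/2 - ½ + B/2)/B = (2 + B/2)/B)
(-188 + j(22))² = (-188 + (½)*(4 + 22)/22)² = (-188 + (½)*(1/22)*26)² = (-188 + 13/22)² = (-4123/22)² = 16999129/484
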